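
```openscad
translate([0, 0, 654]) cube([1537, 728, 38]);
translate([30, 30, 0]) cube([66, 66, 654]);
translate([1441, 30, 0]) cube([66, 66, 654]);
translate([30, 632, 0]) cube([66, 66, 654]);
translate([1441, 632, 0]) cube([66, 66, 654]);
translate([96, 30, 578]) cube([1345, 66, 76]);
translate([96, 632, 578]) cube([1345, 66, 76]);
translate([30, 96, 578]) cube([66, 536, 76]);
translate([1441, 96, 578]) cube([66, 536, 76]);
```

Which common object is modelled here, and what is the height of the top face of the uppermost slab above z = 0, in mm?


A table. The table height is 692 mm.

A 1537×728×38 slab sits at z = 654 on four 66 mm square posts — a table. The top surface is at 654 + 38 = 692 mm.


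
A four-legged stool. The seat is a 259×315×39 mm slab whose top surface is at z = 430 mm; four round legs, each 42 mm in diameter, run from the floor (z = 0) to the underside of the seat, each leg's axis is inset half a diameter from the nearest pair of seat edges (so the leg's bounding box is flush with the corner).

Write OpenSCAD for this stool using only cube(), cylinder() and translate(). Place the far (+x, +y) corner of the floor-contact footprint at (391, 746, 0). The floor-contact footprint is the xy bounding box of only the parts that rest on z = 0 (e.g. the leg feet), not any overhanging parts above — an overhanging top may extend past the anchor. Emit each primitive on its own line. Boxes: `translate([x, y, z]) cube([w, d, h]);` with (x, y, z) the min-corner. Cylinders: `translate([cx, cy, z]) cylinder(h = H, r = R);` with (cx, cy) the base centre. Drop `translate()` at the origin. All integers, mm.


translate([132, 431, 391]) cube([259, 315, 39]);
translate([153, 452, 0]) cylinder(h = 391, r = 21);
translate([370, 452, 0]) cylinder(h = 391, r = 21);
translate([153, 725, 0]) cylinder(h = 391, r = 21);
translate([370, 725, 0]) cylinder(h = 391, r = 21);


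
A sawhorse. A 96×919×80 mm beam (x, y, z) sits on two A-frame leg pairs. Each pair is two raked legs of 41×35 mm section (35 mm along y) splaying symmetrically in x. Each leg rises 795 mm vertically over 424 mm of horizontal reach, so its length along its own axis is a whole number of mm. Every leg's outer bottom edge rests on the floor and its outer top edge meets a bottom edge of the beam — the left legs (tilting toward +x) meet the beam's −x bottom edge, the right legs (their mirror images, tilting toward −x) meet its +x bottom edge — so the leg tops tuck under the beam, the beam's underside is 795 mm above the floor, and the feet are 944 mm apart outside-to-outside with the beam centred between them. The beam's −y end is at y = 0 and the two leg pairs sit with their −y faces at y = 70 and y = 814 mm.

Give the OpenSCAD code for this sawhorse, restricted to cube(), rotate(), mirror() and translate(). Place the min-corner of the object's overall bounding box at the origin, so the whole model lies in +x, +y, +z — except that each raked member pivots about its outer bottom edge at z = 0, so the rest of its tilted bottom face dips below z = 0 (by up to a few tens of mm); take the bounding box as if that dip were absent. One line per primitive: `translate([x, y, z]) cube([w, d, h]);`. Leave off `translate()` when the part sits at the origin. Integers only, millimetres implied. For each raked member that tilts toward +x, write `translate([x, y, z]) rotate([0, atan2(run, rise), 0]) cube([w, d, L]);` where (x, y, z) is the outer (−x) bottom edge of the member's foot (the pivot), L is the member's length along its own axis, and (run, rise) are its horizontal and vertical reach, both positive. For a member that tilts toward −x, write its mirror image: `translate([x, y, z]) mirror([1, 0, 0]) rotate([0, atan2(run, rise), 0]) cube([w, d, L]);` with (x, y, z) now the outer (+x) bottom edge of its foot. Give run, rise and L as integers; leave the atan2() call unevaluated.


translate([424, 0, 795]) cube([96, 919, 80]);
translate([0, 70, 0]) rotate([0, atan2(424, 795), 0]) cube([41, 35, 901]);
translate([944, 70, 0]) mirror([1, 0, 0]) rotate([0, atan2(424, 795), 0]) cube([41, 35, 901]);
translate([0, 814, 0]) rotate([0, atan2(424, 795), 0]) cube([41, 35, 901]);
translate([944, 814, 0]) mirror([1, 0, 0]) rotate([0, atan2(424, 795), 0]) cube([41, 35, 901]);


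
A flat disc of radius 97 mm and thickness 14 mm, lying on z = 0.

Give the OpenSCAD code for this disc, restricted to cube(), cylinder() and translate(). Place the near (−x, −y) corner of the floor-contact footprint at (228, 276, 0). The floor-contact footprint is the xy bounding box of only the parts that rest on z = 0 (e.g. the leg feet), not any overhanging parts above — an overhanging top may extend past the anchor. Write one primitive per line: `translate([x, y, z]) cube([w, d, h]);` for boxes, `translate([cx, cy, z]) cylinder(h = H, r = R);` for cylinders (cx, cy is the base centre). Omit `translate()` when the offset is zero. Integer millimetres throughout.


translate([325, 373, 0]) cylinder(h = 14, r = 97);


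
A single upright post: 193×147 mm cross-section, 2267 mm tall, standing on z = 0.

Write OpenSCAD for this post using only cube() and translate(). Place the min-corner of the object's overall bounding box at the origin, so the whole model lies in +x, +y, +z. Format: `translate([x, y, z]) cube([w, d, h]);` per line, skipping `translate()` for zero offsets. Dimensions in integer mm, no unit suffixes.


cube([193, 147, 2267]);


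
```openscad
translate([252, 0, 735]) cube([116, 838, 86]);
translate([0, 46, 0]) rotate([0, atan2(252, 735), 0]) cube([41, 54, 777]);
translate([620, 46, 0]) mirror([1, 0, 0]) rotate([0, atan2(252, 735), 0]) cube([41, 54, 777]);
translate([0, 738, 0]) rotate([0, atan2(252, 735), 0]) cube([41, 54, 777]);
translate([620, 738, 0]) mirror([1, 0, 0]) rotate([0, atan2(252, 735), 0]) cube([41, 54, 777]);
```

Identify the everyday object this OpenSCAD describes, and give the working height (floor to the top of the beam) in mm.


A sawhorse. The overall height is 821 mm.

A beam across two mirrored pairs of raked legs — a sawhorse. The beam's underside is at z = 735 (matching the legs' vertical rise in atan2(252, 735)) and the beam is 86 mm tall, so its top is at 735 + 86 = 821 mm. The raked legs top out at the beam's underside, so that is the highest point.


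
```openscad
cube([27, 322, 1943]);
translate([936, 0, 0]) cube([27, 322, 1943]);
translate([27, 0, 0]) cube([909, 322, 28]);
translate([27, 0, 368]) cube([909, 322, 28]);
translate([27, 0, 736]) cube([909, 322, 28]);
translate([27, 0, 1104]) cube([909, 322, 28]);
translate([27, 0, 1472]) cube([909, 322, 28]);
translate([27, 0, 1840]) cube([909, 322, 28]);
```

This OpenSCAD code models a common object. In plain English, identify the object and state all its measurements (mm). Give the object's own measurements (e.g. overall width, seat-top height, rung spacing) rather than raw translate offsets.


An open bookshelf. Two side panels, each 27 mm thick, 322 mm deep and 1943 mm tall, stand 963 mm apart (outside-to-outside). Between them sit 6 shelves, each 28 mm thick and 322 mm deep, spanning the full gap between the sides. The bottom shelf rests on the floor (its underside at z = 0) and the clear gap between one shelf's top and the next shelf's underside is 340 mm.


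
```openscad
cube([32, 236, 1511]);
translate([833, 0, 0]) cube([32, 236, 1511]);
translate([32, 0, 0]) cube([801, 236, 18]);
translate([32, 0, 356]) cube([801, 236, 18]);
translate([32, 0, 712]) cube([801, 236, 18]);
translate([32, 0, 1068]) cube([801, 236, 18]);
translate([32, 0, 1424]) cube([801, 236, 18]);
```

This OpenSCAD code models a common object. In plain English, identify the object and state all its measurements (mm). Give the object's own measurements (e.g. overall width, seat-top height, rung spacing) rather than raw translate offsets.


An open bookshelf. Two side panels, each 32 mm thick, 236 mm deep and 1511 mm tall, stand 865 mm apart (outside-to-outside). Between them sit 5 shelves, each 18 mm thick and 236 mm deep, spanning the full gap between the sides. The bottom shelf rests on the floor (its underside at z = 0) and the clear gap between one shelf's top and the next shelf's underside is 338 mm.


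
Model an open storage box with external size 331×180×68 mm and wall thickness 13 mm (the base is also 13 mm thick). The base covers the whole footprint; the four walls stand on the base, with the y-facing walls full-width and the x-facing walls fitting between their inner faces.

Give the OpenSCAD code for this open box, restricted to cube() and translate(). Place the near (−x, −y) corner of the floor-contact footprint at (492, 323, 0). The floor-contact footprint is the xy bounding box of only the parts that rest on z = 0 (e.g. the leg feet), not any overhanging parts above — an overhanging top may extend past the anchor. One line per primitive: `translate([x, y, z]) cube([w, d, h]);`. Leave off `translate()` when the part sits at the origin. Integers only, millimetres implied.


translate([492, 323, 0]) cube([331, 180, 13]);
translate([492, 323, 13]) cube([331, 13, 55]);
translate([492, 490, 13]) cube([331, 13, 55]);
translate([492, 336, 13]) cube([13, 154, 55]);
translate([810, 336, 13]) cube([13, 154, 55]);


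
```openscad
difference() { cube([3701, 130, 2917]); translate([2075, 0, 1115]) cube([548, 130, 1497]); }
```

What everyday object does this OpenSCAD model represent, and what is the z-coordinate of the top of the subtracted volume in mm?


A wall with a window opening. The window head height is 2612 mm.

A wall with a rectangular opening subtracted — a window. Sill at z = 1115, opening 1497 mm tall, so the head is at 1115 + 1497 = 2612 mm.


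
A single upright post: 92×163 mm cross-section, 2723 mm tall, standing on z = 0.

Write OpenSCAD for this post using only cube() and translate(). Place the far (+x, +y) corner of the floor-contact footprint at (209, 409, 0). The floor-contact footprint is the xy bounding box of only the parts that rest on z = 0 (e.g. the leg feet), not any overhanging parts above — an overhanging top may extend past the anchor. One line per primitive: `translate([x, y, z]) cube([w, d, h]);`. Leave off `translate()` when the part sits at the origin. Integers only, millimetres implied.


translate([117, 246, 0]) cube([92, 163, 2723]);


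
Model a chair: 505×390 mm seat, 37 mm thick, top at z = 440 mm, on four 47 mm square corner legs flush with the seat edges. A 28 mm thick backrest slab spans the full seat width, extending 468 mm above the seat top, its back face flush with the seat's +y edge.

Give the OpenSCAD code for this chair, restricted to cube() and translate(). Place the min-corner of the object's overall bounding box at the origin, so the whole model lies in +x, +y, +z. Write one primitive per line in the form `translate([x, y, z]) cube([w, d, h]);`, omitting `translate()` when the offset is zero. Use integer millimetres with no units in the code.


translate([0, 0, 403]) cube([505, 390, 37]);
cube([47, 47, 403]);
translate([458, 0, 0]) cube([47, 47, 403]);
translate([0, 343, 0]) cube([47, 47, 403]);
translate([458, 343, 0]) cube([47, 47, 403]);
translate([0, 362, 440]) cube([505, 28, 468]);


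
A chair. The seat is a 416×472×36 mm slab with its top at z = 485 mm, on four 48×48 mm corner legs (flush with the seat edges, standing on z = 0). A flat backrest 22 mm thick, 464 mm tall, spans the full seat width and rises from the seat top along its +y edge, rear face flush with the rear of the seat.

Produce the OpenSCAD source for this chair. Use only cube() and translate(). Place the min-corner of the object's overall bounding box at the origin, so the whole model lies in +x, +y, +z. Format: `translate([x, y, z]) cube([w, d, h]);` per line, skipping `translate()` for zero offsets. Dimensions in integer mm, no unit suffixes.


translate([0, 0, 449]) cube([416, 472, 36]);
cube([48, 48, 449]);
translate([368, 0, 0]) cube([48, 48, 449]);
translate([0, 424, 0]) cube([48, 48, 449]);
translate([368, 424, 0]) cube([48, 48, 449]);
translate([0, 450, 485]) cube([416, 22, 464]);


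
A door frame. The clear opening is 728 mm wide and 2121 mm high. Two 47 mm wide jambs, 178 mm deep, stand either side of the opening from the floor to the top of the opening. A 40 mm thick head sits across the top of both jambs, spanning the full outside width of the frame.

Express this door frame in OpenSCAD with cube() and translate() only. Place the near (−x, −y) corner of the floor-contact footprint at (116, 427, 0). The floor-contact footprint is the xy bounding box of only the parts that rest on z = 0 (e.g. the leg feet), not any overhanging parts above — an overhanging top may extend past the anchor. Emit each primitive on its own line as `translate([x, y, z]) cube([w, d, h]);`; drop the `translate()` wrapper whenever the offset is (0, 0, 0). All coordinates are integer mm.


translate([116, 427, 0]) cube([47, 178, 2121]);
translate([891, 427, 0]) cube([47, 178, 2121]);
translate([116, 427, 2121]) cube([822, 178, 40]);


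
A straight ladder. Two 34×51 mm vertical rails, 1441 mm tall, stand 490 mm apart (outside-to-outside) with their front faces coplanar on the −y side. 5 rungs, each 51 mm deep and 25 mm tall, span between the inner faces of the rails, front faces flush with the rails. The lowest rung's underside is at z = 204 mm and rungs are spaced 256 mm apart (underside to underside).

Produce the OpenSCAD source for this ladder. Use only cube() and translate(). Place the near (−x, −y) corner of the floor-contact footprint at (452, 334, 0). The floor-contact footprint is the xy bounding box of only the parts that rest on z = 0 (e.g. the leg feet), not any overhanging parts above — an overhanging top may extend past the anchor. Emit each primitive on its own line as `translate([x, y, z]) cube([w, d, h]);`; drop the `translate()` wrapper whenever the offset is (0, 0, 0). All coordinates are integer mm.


translate([452, 334, 0]) cube([34, 51, 1441]);
translate([908, 334, 0]) cube([34, 51, 1441]);
translate([486, 334, 204]) cube([422, 51, 25]);
translate([486, 334, 460]) cube([422, 51, 25]);
translate([486, 334, 716]) cube([422, 51, 25]);
translate([486, 334, 972]) cube([422, 51, 25]);
translate([486, 334, 1228]) cube([422, 51, 25]);


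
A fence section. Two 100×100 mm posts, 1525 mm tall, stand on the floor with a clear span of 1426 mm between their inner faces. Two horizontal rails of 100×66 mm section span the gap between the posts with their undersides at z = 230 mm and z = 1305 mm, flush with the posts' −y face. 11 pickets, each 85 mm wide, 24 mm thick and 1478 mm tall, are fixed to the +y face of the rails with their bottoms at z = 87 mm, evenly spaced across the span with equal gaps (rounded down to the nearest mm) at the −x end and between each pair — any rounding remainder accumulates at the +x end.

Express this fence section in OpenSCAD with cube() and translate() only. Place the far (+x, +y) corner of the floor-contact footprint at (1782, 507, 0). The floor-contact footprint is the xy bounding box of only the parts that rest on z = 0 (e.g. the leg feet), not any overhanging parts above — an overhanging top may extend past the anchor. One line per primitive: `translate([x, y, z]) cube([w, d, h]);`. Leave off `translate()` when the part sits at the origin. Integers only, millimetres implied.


translate([156, 407, 0]) cube([100, 100, 1525]);
translate([1682, 407, 0]) cube([100, 100, 1525]);
translate([256, 407, 230]) cube([1426, 100, 66]);
translate([256, 407, 1305]) cube([1426, 100, 66]);
translate([296, 507, 87]) cube([85, 24, 1478]);
translate([421, 507, 87]) cube([85, 24, 1478]);
translate([546, 507, 87]) cube([85, 24, 1478]);
translate([671, 507, 87]) cube([85, 24, 1478]);
translate([796, 507, 87]) cube([85, 24, 1478]);
translate([921, 507, 87]) cube([85, 24, 1478]);
translate([1046, 507, 87]) cube([85, 24, 1478]);
translate([1171, 507, 87]) cube([85, 24, 1478]);
translate([1296, 507, 87]) cube([85, 24, 1478]);
translate([1421, 507, 87]) cube([85, 24, 1478]);
translate([1546, 507, 87]) cube([85, 24, 1478]);


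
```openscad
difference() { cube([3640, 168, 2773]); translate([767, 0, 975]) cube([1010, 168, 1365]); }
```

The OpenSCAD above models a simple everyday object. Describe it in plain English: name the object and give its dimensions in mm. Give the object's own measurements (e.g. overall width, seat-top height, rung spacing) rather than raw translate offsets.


A wall 3640 mm long (x), 168 mm thick (y), 2773 mm tall, with a rectangular window opening cut through it. The opening is 1010 mm wide and 1365 mm tall; its sill is at z = 975 mm and its near (−x) edge is 767 mm from the wall's −x end. The opening passes through the full wall thickness.


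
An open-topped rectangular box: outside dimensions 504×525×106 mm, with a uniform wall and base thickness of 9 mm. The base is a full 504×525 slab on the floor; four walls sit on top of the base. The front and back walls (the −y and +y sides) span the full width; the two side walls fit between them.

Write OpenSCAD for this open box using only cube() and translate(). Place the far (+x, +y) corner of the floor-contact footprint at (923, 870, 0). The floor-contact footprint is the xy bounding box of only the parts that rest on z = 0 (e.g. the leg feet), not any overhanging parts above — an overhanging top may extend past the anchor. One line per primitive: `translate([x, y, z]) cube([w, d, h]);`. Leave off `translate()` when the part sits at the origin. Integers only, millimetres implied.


translate([419, 345, 0]) cube([504, 525, 9]);
translate([419, 345, 9]) cube([504, 9, 97]);
translate([419, 861, 9]) cube([504, 9, 97]);
translate([419, 354, 9]) cube([9, 507, 97]);
translate([914, 354, 9]) cube([9, 507, 97]);


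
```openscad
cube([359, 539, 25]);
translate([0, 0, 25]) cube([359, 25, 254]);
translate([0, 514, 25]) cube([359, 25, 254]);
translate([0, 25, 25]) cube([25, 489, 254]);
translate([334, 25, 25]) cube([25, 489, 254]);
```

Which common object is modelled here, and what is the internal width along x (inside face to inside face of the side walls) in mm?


An open box. The internal width is 309 mm.

A 359×539 base slab with four walls standing on it — an open box. The base is 359 mm wide and the walls are 25 mm thick, so the internal width is 359 − 2 × 25 = 309 mm.


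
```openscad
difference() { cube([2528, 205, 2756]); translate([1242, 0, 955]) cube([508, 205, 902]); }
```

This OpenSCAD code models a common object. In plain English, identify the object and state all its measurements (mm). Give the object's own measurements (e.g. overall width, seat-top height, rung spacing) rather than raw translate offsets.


A wall 2528 mm long (x), 205 mm thick (y), 2756 mm tall, with a rectangular window opening cut through it. The opening is 508 mm wide and 902 mm tall; its sill is at z = 955 mm and its near (−x) edge is 1242 mm from the wall's −x end. The opening passes through the full wall thickness.


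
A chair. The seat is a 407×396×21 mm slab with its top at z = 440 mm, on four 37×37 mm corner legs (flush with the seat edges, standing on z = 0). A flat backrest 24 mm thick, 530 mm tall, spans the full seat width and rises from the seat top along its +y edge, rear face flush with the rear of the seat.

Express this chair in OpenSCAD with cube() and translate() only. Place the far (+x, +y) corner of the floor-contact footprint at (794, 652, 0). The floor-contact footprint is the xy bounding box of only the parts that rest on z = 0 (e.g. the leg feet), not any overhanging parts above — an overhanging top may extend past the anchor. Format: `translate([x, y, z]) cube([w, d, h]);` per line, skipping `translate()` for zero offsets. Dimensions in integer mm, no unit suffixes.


translate([387, 256, 419]) cube([407, 396, 21]);
translate([387, 256, 0]) cube([37, 37, 419]);
translate([757, 256, 0]) cube([37, 37, 419]);
translate([387, 615, 0]) cube([37, 37, 419]);
translate([757, 615, 0]) cube([37, 37, 419]);
translate([387, 628, 440]) cube([407, 24, 530]);


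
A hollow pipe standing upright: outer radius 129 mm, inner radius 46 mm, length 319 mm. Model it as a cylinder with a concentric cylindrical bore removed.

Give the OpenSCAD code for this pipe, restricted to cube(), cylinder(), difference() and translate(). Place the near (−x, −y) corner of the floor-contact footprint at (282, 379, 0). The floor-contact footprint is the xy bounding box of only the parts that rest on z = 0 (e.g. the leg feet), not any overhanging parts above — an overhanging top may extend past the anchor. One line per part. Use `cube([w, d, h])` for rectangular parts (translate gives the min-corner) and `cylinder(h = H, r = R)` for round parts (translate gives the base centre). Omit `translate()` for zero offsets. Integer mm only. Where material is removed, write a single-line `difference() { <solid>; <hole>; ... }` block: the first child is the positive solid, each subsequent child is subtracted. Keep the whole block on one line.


difference() { translate([411, 508, 0]) cylinder(h = 319, r = 129); translate([411, 508, 0]) cylinder(h = 319, r = 46); }


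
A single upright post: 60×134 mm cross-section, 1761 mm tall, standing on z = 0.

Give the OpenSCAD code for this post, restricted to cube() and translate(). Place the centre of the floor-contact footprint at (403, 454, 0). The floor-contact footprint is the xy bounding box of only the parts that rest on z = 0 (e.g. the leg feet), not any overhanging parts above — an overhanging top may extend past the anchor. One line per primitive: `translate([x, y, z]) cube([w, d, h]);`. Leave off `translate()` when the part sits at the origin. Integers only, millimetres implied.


translate([373, 387, 0]) cube([60, 134, 1761]);


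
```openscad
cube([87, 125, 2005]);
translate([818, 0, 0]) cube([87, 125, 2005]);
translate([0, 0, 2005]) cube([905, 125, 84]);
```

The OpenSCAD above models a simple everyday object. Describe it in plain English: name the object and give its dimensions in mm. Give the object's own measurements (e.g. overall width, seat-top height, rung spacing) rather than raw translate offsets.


A door frame. The clear opening is 731 mm wide and 2005 mm high. Two 87 mm wide jambs, 125 mm deep, stand either side of the opening from the floor to the top of the opening. A 84 mm thick head sits across the top of both jambs, spanning the full outside width of the frame.


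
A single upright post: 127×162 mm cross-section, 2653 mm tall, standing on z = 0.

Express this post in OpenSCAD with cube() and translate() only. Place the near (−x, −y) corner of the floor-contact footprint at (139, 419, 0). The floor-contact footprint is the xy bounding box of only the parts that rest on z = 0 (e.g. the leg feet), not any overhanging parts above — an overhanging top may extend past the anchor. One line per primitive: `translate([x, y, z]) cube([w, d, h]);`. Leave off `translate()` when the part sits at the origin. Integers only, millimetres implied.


translate([139, 419, 0]) cube([127, 162, 2653]);


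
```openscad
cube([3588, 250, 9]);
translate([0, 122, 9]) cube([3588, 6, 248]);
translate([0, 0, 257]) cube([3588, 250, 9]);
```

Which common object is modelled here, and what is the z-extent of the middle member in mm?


An I-beam. The web height is 248 mm.

Two wide flanges with a thin centred web — an I-beam. Overall 266 mm minus two 9 mm flanges gives a web of 266 − 2·9 = 248 mm.


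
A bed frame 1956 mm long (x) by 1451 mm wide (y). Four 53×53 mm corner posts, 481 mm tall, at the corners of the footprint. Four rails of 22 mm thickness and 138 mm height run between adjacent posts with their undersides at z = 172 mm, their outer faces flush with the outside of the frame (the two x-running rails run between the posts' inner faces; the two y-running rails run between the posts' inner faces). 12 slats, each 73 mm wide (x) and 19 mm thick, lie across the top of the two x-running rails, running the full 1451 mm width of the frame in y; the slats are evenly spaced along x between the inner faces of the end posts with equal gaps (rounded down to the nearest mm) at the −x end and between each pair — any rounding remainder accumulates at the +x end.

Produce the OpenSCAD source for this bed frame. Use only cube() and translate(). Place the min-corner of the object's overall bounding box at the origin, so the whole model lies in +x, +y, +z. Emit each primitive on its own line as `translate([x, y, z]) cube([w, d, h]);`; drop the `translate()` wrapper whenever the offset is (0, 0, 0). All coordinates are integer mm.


cube([53, 53, 481]);
translate([0, 1398, 0]) cube([53, 53, 481]);
translate([1903, 0, 0]) cube([53, 53, 481]);
translate([1903, 1398, 0]) cube([53, 53, 481]);
translate([53, 0, 172]) cube([1850, 22, 138]);
translate([53, 1429, 172]) cube([1850, 22, 138]);
translate([0, 53, 172]) cube([22, 1345, 138]);
translate([1934, 53, 172]) cube([22, 1345, 138]);
translate([127, 0, 310]) cube([73, 1451, 19]);
translate([274, 0, 310]) cube([73, 1451, 19]);
translate([421, 0, 310]) cube([73, 1451, 19]);
translate([568, 0, 310]) cube([73, 1451, 19]);
translate([715, 0, 310]) cube([73, 1451, 19]);
translate([862, 0, 310]) cube([73, 1451, 19]);
translate([1009, 0, 310]) cube([73, 1451, 19]);
translate([1156, 0, 310]) cube([73, 1451, 19]);
translate([1303, 0, 310]) cube([73, 1451, 19]);
translate([1450, 0, 310]) cube([73, 1451, 19]);
translate([1597, 0, 310]) cube([73, 1451, 19]);
translate([1744, 0, 310]) cube([73, 1451, 19]);


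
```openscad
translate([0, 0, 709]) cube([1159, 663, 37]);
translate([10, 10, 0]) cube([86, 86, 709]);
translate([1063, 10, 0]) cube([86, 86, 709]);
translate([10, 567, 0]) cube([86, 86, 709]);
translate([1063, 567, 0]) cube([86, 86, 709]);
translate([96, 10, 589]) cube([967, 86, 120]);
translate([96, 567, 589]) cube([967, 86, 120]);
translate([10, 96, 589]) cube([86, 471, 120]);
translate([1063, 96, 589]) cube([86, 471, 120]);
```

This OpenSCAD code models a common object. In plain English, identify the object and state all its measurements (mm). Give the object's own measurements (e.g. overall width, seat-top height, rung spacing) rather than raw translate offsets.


A table: top 1159 mm (x) × 663 mm (y), 37 mm thick, upper face at z = 746 mm, on four 86×86 mm square legs, each inset 10 mm from the nearest pair of top edges from z = 0 to the bottom of the top. Four apron rails, 86 mm thick and 120 mm tall, run between adjacent legs with their top edges flush with the underside of the top and their outer faces flush with the legs' outer faces.


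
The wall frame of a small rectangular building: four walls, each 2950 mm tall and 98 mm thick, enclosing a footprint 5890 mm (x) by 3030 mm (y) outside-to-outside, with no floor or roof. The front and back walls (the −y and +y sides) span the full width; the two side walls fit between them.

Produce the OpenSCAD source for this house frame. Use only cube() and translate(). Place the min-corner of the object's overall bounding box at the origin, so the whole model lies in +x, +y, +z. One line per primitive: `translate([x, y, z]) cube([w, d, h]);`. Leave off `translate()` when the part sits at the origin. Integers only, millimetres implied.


cube([5890, 98, 2950]);
translate([0, 2932, 0]) cube([5890, 98, 2950]);
translate([0, 98, 0]) cube([98, 2834, 2950]);
translate([5792, 98, 0]) cube([98, 2834, 2950]);


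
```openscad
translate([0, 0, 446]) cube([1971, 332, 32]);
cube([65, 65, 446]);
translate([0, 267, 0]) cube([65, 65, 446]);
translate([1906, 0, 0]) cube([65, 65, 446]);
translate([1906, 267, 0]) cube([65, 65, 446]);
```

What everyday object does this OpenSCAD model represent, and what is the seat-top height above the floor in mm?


A bench. The seat-top height is 478 mm.

A long slab on four corner posts — a bench. The slab sits at z = 446 with thickness 32, so the top is 446 + 32 = 478 mm.


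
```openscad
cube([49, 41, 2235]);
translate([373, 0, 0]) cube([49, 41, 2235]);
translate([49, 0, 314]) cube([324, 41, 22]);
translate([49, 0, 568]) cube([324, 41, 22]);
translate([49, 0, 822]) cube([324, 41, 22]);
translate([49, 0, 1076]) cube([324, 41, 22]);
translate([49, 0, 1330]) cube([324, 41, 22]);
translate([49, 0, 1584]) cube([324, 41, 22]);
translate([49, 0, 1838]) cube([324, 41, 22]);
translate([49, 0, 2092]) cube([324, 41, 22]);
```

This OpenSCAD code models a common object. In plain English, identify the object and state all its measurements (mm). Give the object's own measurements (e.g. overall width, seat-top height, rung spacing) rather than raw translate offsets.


A straight ladder. Two 49×41 mm vertical rails, 2235 mm tall, stand 422 mm apart (outside-to-outside) with their front faces coplanar on the −y side. 8 rungs, each 41 mm deep and 22 mm tall, span between the inner faces of the rails, front faces flush with the rails. The lowest rung's underside is at z = 314 mm and rungs are spaced 254 mm apart (underside to underside).


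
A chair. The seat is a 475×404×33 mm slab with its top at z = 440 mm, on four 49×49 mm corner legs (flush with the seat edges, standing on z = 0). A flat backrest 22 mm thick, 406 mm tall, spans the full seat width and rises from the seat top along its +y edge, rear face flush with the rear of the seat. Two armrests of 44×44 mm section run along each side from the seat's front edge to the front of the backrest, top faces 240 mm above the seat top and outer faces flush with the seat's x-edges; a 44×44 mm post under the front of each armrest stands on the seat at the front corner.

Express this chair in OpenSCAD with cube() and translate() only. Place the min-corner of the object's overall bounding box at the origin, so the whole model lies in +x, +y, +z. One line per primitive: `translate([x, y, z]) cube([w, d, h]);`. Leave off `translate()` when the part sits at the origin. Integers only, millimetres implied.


translate([0, 0, 407]) cube([475, 404, 33]);
cube([49, 49, 407]);
translate([426, 0, 0]) cube([49, 49, 407]);
translate([0, 355, 0]) cube([49, 49, 407]);
translate([426, 355, 0]) cube([49, 49, 407]);
translate([0, 382, 440]) cube([475, 22, 406]);
translate([0, 0, 636]) cube([44, 382, 44]);
translate([431, 0, 636]) cube([44, 382, 44]);
translate([0, 0, 440]) cube([44, 44, 196]);
translate([431, 0, 440]) cube([44, 44, 196]);


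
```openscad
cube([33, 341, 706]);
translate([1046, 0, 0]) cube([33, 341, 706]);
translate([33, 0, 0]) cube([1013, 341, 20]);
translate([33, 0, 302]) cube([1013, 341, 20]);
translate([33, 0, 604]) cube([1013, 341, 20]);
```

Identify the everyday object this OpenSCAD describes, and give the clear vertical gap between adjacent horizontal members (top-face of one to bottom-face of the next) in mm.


A bookshelf. The clear shelf gap is 282 mm.

Two tall side panels with 3 horizontal boards between them — a bookshelf. The first two shelf undersides are at z = 0 and z = 302; with shelf thickness 20, the clear gap is 302 − 0 − 20 = 282 mm.


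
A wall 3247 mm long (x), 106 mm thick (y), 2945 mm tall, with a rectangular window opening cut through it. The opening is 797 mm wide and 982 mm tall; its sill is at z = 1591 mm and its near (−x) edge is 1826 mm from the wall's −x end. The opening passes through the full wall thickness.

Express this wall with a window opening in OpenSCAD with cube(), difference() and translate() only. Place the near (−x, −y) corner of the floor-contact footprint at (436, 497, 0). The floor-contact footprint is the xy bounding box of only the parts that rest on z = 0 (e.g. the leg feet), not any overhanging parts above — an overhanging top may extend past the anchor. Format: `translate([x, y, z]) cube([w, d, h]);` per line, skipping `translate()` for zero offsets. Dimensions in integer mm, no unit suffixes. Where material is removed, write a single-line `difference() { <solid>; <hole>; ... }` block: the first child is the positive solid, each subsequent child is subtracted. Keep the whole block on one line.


difference() { translate([436, 497, 0]) cube([3247, 106, 2945]); translate([2262, 497, 1591]) cube([797, 106, 982]); }


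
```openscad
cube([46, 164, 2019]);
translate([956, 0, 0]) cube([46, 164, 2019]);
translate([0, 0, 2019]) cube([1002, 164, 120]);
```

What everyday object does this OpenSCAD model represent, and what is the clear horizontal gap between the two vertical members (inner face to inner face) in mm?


A door frame. The clear opening width is 910 mm.

Two 2019 mm tall posts with a header on top — a door frame. The left jamb is 46 mm wide at x = 0; the right jamb starts at x = 956. The clear opening is 956 − 46 = 910 mm.


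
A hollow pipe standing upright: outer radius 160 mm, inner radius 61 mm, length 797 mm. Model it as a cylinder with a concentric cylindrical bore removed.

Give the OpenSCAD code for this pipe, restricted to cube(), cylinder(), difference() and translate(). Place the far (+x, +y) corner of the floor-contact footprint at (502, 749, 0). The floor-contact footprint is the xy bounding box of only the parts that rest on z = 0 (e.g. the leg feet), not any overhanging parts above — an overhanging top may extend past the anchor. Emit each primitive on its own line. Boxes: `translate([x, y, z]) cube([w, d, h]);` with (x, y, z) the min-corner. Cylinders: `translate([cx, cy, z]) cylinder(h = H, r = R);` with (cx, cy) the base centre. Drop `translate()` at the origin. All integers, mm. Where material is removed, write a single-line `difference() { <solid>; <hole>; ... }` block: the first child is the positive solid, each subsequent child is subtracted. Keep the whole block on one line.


difference() { translate([342, 589, 0]) cylinder(h = 797, r = 160); translate([342, 589, 0]) cylinder(h = 797, r = 61); }


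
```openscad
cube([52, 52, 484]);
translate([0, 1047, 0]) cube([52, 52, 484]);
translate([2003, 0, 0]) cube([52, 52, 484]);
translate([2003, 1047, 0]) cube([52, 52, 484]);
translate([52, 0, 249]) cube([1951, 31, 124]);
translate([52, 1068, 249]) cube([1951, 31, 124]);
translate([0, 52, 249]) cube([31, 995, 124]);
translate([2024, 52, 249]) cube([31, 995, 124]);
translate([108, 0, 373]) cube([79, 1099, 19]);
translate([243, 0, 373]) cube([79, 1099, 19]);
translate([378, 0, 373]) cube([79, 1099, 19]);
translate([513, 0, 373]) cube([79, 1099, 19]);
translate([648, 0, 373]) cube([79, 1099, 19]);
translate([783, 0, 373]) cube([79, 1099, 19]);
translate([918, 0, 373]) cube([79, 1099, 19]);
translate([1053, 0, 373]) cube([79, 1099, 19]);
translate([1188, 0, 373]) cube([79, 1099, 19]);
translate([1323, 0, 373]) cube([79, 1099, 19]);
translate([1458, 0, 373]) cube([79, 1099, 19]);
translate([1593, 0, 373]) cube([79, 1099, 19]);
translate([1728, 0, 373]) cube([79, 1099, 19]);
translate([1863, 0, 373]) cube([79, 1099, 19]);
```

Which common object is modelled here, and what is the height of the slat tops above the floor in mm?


A bed frame. The slat-top height is 392 mm.

Four posts, four rails, and a row of slats — a bed frame. Slats sit on the rails at z = 249 + 124 = 373; with slat thickness 19, the top is 392 mm.


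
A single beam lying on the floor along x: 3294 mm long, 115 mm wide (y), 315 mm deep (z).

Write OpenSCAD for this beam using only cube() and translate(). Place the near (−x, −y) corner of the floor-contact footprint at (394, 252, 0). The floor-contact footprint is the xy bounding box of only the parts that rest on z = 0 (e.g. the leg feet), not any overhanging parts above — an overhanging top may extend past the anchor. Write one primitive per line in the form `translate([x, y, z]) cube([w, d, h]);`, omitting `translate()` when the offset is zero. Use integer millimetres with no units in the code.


translate([394, 252, 0]) cube([3294, 115, 315]);


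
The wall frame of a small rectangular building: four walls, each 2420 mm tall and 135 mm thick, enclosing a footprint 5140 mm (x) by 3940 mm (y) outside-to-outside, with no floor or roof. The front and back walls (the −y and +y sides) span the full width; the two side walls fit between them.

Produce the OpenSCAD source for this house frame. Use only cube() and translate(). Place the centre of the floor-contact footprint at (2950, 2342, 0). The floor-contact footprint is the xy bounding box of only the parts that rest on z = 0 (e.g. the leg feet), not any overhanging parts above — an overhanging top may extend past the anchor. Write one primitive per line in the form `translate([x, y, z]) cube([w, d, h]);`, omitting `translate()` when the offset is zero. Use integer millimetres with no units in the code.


translate([380, 372, 0]) cube([5140, 135, 2420]);
translate([380, 4177, 0]) cube([5140, 135, 2420]);
translate([380, 507, 0]) cube([135, 3670, 2420]);
translate([5385, 507, 0]) cube([135, 3670, 2420]);


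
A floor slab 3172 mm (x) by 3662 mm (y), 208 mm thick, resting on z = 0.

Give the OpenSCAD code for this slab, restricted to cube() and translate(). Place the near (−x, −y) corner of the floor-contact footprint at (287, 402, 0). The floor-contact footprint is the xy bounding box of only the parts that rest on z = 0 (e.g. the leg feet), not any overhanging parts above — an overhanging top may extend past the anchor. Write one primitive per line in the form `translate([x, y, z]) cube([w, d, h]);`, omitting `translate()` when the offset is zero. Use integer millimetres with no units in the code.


translate([287, 402, 0]) cube([3172, 3662, 208]);


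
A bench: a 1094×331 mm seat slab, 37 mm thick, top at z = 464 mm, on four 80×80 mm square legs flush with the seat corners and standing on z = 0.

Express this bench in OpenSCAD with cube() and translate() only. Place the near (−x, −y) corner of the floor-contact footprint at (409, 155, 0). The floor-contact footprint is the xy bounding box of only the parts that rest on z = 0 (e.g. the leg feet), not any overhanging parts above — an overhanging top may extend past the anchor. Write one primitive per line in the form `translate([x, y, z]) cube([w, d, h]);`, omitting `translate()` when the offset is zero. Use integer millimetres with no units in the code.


// leg_h = 464 − 37 = 427
translate([409, 155, 427]) cube([1094, 331, 37]);
translate([409, 155, 0]) cube([80, 80, 427]);
translate([409, 406, 0]) cube([80, 80, 427]);
translate([1423, 155, 0]) cube([80, 80, 427]);
translate([1423, 406, 0]) cube([80, 80, 427]);


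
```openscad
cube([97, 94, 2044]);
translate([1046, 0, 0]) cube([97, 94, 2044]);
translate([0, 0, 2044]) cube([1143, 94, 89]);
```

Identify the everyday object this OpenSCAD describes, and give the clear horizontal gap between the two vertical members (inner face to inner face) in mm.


A door frame. The clear opening width is 949 mm.

Two 2044 mm tall posts with a header on top — a door frame. The left jamb is 97 mm wide at x = 0; the right jamb starts at x = 1046. The clear opening is 1046 − 97 = 949 mm.


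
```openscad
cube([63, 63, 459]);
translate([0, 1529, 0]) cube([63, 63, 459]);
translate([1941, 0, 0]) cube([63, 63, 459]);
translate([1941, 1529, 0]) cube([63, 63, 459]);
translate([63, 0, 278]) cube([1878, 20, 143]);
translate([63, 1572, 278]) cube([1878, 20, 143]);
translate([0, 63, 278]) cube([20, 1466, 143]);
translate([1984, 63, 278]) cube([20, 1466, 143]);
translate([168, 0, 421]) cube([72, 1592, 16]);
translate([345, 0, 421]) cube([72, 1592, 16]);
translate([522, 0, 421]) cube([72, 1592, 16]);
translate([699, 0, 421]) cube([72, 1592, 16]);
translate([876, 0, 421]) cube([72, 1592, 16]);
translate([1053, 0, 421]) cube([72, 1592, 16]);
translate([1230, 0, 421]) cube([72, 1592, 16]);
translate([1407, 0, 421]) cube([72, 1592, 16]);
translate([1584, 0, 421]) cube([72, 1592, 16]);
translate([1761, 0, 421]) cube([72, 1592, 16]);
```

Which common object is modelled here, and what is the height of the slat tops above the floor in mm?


A bed frame. The slat-top height is 437 mm.

Four posts, four rails, and a row of slats — a bed frame. Slats sit on the rails at z = 278 + 143 = 421; with slat thickness 16, the top is 437 mm.


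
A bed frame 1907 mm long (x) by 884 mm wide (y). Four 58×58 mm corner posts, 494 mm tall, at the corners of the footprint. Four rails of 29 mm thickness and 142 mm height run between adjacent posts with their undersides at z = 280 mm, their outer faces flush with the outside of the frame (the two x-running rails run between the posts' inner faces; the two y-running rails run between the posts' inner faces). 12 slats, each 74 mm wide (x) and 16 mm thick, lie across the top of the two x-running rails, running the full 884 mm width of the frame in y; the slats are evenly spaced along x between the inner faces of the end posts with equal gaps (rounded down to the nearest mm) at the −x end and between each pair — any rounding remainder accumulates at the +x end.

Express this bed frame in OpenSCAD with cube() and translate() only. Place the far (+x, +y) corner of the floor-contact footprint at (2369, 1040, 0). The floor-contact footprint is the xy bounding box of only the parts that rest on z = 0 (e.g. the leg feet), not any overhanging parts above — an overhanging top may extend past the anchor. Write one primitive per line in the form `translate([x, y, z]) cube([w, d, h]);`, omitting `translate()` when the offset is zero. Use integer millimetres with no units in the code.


translate([462, 156, 0]) cube([58, 58, 494]);
translate([462, 982, 0]) cube([58, 58, 494]);
translate([2311, 156, 0]) cube([58, 58, 494]);
translate([2311, 982, 0]) cube([58, 58, 494]);
translate([520, 156, 280]) cube([1791, 29, 142]);
translate([520, 1011, 280]) cube([1791, 29, 142]);
translate([462, 214, 280]) cube([29, 768, 142]);
translate([2340, 214, 280]) cube([29, 768, 142]);
translate([589, 156, 422]) cube([74, 884, 16]);
translate([732, 156, 422]) cube([74, 884, 16]);
translate([875, 156, 422]) cube([74, 884, 16]);
translate([1018, 156, 422]) cube([74, 884, 16]);
translate([1161, 156, 422]) cube([74, 884, 16]);
translate([1304, 156, 422]) cube([74, 884, 16]);
translate([1447, 156, 422]) cube([74, 884, 16]);
translate([1590, 156, 422]) cube([74, 884, 16]);
translate([1733, 156, 422]) cube([74, 884, 16]);
translate([1876, 156, 422]) cube([74, 884, 16]);
translate([2019, 156, 422]) cube([74, 884, 16]);
translate([2162, 156, 422]) cube([74, 884, 16]);
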